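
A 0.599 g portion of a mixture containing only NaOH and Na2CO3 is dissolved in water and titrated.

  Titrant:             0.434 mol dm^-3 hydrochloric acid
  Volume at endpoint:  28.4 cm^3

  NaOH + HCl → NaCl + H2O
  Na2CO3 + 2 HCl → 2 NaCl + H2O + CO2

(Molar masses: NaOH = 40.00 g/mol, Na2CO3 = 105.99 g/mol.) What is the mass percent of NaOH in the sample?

27.8 %

n(HCl) = 0.0284 × 0.434 = 0.0123 mol
Let x = n(NaOH), y = n(Na2CO3).
Titrant: 1x + 2y = 0.0123;  mass: 40.00x + 105.99y = 0.599
Solving, x = 4.17 × 10^-3 mol, y = 4.08 × 10^-3 mol
mass of NaOH = 4.17 × 10^-3 × 40.00 = 0.167 g
% NaOH = 0.167 / 0.599 × 100 = 27.8 %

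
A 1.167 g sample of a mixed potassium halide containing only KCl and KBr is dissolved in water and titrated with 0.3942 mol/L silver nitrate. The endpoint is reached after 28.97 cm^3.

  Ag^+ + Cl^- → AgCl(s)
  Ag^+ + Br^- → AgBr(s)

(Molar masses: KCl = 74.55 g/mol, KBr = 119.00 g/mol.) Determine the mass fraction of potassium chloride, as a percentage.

n(AgNO3) = 0.02897 × 0.3942 = 0.01142 mol
Let x = n(KCl), y = n(KBr).
Titrant: 1x + 1y = 0.01142;  mass: 74.55x + 119.00y = 1.167
Solving, x = 4.319 × 10^-3 mol, y = 7.101 × 10^-3 mol
mass of KCl = 4.319 × 10^-3 × 74.55 = 0.3220 g
% KCl = 0.3220 / 1.167 × 100 = 27.59 %

27.59 %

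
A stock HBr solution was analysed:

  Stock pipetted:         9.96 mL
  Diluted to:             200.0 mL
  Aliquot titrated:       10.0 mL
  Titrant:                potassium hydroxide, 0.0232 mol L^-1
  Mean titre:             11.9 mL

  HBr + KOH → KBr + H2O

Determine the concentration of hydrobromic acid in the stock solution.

0.554 mol/L

n(KOH) = 0.0119 × 0.0232 = 2.76 × 10^-4 mol
n(HBr) in the aliquot = 2.76 × 10^-4 mol (1:1 ratio)
[HBr]_dilute = 2.76 × 10^-4 / 0.0100 = 0.0276 mol/L
Dilution factor = 200.0 / 9.96 = 20.08
[HBr]_stock = 0.0276 × 20.08 = 0.554 mol/L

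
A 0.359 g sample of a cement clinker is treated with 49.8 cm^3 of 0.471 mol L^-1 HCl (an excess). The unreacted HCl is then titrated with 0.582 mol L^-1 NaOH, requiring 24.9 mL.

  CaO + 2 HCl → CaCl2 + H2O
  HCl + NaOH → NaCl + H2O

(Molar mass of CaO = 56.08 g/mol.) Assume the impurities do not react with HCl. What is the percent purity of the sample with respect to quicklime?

n(HCl) added = 0.0498 × 0.471 = 0.0235 mol
n(NaOH) used in back-titration = 0.0249 × 0.582 = 0.0145 mol
n(HCl) left over = 0.0145 mol (1:1 ratio)
n(HCl) consumed by analyte = 0.0235 − 0.0145 = 8.96 × 10^-3 mol
From the 1:2 ratio, n(CaO) = 1/2 × 8.96 × 10^-3 = 4.48 × 10^-3 mol
mass of CaO = 4.48 × 10^-3 × 56.08 = 0.251 g
% CaO = 0.251 / 0.359 × 100 = 70.0 %

70.0 %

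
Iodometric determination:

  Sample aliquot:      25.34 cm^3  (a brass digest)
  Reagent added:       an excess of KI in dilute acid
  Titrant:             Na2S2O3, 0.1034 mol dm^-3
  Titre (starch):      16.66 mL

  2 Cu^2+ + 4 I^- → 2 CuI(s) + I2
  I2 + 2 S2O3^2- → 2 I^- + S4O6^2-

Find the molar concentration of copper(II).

0.06798 mol/L

n(S2O3^2-) = 0.01666 × 0.1034 = 1.723 × 10^-3 mol
n(I2) = n(S2O3^2-)/2 = 8.613 × 10^-4 mol
From the 2:1 ratio, n(Cu2+) in the aliquot = 2/1 × 8.613 × 10^-4 = 1.723 × 10^-3 mol
[Cu2+] = 1.723 × 10^-3 / 0.02534 = 0.06798 mol/L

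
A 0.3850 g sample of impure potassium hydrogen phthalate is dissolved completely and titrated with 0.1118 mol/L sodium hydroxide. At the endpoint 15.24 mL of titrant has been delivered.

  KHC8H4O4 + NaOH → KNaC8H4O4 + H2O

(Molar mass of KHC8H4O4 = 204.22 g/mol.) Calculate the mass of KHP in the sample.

n(NaOH) = 0.01524 L × 0.1118 mol/L = 1.704 × 10^-3 mol
n(KHC8H4O4) = 1.704 × 10^-3 mol (1:1 ratio)
mass of KHC8H4O4 = 1.704 × 10^-3 × 204.22 g/mol = 0.3480 g

0.3480 g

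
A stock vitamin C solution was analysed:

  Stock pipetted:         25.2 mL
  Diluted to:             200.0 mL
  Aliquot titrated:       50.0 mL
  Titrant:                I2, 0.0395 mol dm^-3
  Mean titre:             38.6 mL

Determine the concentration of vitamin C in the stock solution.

0.242 mol/L

C6H8O6 + I2 → C6H6O6 + 2 HI
n(I2) = 0.0386 × 0.0395 = 1.52 × 10^-3 mol
n(C6H8O6) in the aliquot = 1.52 × 10^-3 mol (1:1 ratio)
[C6H8O6]_dilute = 1.52 × 10^-3 / 0.0500 = 0.0305 mol/L
Dilution factor = 200.0 / 25.2 = 7.937
[C6H8O6]_stock = 0.0305 × 7.937 = 0.242 mol/L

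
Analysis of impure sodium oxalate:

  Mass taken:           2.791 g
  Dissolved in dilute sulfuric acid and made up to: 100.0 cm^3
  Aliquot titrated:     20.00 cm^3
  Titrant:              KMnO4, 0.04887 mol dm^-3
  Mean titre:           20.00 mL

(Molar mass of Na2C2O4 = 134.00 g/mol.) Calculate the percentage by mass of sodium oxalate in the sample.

58.66 %

2 MnO4^- + 5 C2O4^2- + 16 H^+ → 2 Mn^2+ + 10 CO2 + 8 H2O
n(KMnO4) per titration = 0.02000 × 0.04887 = 9.774 × 10^-4 mol
From the 5:2 ratio, n(Na2C2O4) in each aliquot = 5/2 × 9.774 × 10^-4 = 2.443 × 10^-3 mol
n(Na2C2O4) in the whole flask = 2.443 × 10^-3 × 100.0/20.00 = 0.01222 mol
mass of Na2C2O4 = 0.01222 × 134.00 = 1.637 g
% Na2C2O4 = 1.637 / 2.791 × 100 = 58.66 %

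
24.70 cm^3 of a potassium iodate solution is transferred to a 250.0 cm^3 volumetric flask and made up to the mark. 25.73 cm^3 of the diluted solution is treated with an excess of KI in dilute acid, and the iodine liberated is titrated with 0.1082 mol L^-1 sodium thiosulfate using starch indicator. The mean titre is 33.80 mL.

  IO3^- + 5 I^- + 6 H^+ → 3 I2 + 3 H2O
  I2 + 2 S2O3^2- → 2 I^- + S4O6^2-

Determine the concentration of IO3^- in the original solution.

0.2398 mol/L

n(S2O3^2-) = 0.03380 × 0.1082 = 3.657 × 10^-3 mol
n(I2) = n(S2O3^2-)/2 = 1.829 × 10^-3 mol
From the 1:3 ratio, n(IO3^-) in the aliquot = 1/3 × 1.829 × 10^-3 = 6.095 × 10^-4 mol
[IO3^-]_dilute = 6.095 × 10^-4 / 0.02573 = 0.02369 mol/L
[IO3^-]_original = 0.02369 × 250.0/24.70 = 0.2398 mol/L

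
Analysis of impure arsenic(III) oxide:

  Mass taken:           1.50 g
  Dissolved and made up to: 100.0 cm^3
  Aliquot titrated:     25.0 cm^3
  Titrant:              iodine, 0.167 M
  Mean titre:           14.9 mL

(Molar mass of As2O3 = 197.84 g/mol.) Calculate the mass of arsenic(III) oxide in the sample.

0.985 g

As2O3 + 2 I2 + 2 H2O → As2O5 + 4 HI
n(I2) per titration = 0.0149 × 0.167 = 2.49 × 10^-3 mol
From the 1:2 ratio, n(As2O3) in each aliquot = 1/2 × 2.49 × 10^-3 = 1.24 × 10^-3 mol
n(As2O3) in the whole flask = 1.24 × 10^-3 × 100.0/25.0 = 4.98 × 10^-3 mol
mass of As2O3 = 4.98 × 10^-3 × 197.84 = 0.985 g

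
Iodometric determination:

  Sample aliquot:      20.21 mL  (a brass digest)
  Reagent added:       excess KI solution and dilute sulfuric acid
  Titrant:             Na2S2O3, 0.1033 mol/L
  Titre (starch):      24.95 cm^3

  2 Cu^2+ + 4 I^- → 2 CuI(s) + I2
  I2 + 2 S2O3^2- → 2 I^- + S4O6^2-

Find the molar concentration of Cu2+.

n(S2O3^2-) = 0.02495 × 0.1033 = 2.577 × 10^-3 mol
n(I2) = n(S2O3^2-)/2 = 1.289 × 10^-3 mol
From the 2:1 ratio, n(Cu2+) in the aliquot = 2/1 × 1.289 × 10^-3 = 2.577 × 10^-3 mol
[Cu2+] = 2.577 × 10^-3 / 0.02021 = 0.1275 mol/L

0.1275 mol/L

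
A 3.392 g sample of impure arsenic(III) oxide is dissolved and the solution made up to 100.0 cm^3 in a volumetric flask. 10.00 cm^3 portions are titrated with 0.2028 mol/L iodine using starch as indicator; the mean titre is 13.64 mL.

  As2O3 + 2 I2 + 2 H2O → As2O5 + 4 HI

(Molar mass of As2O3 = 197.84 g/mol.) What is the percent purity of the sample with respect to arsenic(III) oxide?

n(I2) per titration = 0.01364 × 0.2028 = 2.766 × 10^-3 mol
From the 1:2 ratio, n(As2O3) in each aliquot = 1/2 × 2.766 × 10^-3 = 1.383 × 10^-3 mol
n(As2O3) in the whole flask = 1.383 × 10^-3 × 100.0/10.00 = 0.01383 mol
mass of As2O3 = 0.01383 × 197.84 = 2.736 g
% As2O3 = 2.736 / 3.392 × 100 = 80.67 %

80.67 %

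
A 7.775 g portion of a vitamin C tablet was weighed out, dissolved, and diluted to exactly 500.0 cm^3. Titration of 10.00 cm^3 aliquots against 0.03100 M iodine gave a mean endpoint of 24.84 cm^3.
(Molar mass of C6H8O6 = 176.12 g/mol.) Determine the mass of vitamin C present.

6.781 g

C6H8O6 + I2 → C6H6O6 + 2 HI
n(I2) per titration = 0.02484 × 0.03100 = 7.700 × 10^-4 mol
n(C6H8O6) in each aliquot = 7.700 × 10^-4 mol (1:1 ratio)
n(C6H8O6) in the whole flask = 7.700 × 10^-4 × 500.0/10.00 = 0.03850 mol
mass of C6H8O6 = 0.03850 × 176.12 = 6.781 g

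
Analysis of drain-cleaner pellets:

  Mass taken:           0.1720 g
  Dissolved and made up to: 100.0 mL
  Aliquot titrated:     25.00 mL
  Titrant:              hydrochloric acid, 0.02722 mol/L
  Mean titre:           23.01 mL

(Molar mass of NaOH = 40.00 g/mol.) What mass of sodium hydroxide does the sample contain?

NaOH + HCl → NaCl + H2O
n(HCl) per titration = 0.02301 × 0.02722 = 6.263 × 10^-4 mol
n(NaOH) in each aliquot = 6.263 × 10^-4 mol (1:1 ratio)
n(NaOH) in the whole flask = 6.263 × 10^-4 × 100.0/25.00 = 2.505 × 10^-3 mol
mass of NaOH = 2.505 × 10^-3 × 40.00 = 0.1002 g

0.1002 g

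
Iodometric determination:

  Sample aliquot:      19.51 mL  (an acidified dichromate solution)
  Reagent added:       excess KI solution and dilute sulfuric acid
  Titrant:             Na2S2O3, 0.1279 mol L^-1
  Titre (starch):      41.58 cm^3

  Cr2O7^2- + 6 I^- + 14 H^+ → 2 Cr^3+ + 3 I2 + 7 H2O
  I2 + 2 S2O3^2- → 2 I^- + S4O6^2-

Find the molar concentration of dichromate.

n(S2O3^2-) = 0.04158 × 0.1279 = 5.318 × 10^-3 mol
n(I2) = n(S2O3^2-)/2 = 2.659 × 10^-3 mol
From the 1:3 ratio, n(Cr2O7^2-) in the aliquot = 1/3 × 2.659 × 10^-3 = 8.863 × 10^-4 mol
[Cr2O7^2-] = 8.863 × 10^-4 / 0.01951 = 0.04543 mol/L

0.04543 mol/L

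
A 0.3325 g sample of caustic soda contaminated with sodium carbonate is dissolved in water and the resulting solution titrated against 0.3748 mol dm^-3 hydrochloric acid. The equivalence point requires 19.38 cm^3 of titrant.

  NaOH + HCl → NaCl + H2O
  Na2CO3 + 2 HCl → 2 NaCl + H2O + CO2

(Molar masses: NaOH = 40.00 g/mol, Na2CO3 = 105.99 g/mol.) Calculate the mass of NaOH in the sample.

0.1614 g

n(HCl) = 0.01938 × 0.3748 = 7.264 × 10^-3 mol
Let x = n(NaOH), y = n(Na2CO3).
Titrant: 1x + 2y = 7.264 × 10^-3;  mass: 40.00x + 105.99y = 0.3325
Solving, x = 4.035 × 10^-3 mol, y = 1.614 × 10^-3 mol
mass of NaOH = 4.035 × 10^-3 × 40.00 = 0.1614 g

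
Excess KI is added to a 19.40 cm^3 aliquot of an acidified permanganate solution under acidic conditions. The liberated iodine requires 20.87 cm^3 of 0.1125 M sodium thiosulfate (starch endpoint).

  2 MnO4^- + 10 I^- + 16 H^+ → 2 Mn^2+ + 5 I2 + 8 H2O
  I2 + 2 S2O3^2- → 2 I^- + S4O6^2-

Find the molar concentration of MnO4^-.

n(S2O3^2-) = 0.02087 × 0.1125 = 2.348 × 10^-3 mol
n(I2) = n(S2O3^2-)/2 = 1.174 × 10^-3 mol
From the 2:5 ratio, n(MnO4^-) in the aliquot = 2/5 × 1.174 × 10^-3 = 4.696 × 10^-4 mol
[MnO4^-] = 4.696 × 10^-4 / 0.01940 = 0.02420 mol/L

0.02420 M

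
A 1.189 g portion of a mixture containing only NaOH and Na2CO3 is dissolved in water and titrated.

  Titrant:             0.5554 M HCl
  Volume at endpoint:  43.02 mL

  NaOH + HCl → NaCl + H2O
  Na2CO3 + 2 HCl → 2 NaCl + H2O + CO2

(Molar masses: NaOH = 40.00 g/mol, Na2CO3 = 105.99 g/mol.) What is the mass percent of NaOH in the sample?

n(HCl) = 0.04302 × 0.5554 = 0.02389 mol
Let x = n(NaOH), y = n(Na2CO3).
Titrant: 1x + 2y = 0.02389;  mass: 40.00x + 105.99y = 1.189
Solving, x = 5.943 × 10^-3 mol, y = 8.975 × 10^-3 mol
mass of NaOH = 5.943 × 10^-3 × 40.00 = 0.2377 g
% NaOH = 0.2377 / 1.189 × 100 = 19.99 %

19.99 %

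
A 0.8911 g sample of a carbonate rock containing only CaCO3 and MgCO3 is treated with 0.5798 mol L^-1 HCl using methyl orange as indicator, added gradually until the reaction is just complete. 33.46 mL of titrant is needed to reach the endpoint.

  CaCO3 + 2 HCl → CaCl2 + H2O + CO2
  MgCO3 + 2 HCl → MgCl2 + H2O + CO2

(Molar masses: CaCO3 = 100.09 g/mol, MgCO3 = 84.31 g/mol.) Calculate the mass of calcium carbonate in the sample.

n(HCl) = 0.03346 × 0.5798 = 0.01940 mol
Let x = n(CaCO3), y = n(MgCO3).
Titrant: 2x + 2y = 0.01940;  mass: 100.09x + 84.31y = 0.8911
Solving, x = 4.644 × 10^-3 mol, y = 5.056 × 10^-3 mol
mass of CaCO3 = 4.644 × 10^-3 × 100.09 = 0.4649 g

0.4649 g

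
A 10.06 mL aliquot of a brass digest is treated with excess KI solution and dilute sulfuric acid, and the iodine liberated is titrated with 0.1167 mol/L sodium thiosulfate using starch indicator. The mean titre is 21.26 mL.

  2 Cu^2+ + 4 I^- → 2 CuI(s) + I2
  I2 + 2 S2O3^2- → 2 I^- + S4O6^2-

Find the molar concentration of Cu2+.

0.2466 mol/L

n(S2O3^2-) = 0.02126 × 0.1167 = 2.481 × 10^-3 mol
n(I2) = n(S2O3^2-)/2 = 1.241 × 10^-3 mol
From the 2:1 ratio, n(Cu2+) in the aliquot = 2/1 × 1.241 × 10^-3 = 2.481 × 10^-3 mol
[Cu2+] = 2.481 × 10^-3 / 0.01006 = 0.2466 mol/L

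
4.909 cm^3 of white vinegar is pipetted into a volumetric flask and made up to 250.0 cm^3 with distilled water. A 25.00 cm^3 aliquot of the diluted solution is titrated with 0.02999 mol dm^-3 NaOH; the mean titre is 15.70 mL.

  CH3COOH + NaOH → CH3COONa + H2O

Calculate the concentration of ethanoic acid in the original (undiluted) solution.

0.9591 mol/L

n(NaOH) = 0.01570 × 0.02999 = 4.708 × 10^-4 mol
n(CH3COOH) in the aliquot = 4.708 × 10^-4 mol (1:1 ratio)
[CH3COOH]_dilute = 4.708 × 10^-4 / 0.02500 = 0.01883 mol/L
Dilution factor = 250.0 / 4.909 = 50.93
[CH3COOH]_stock = 0.01883 × 50.93 = 0.9591 mol/L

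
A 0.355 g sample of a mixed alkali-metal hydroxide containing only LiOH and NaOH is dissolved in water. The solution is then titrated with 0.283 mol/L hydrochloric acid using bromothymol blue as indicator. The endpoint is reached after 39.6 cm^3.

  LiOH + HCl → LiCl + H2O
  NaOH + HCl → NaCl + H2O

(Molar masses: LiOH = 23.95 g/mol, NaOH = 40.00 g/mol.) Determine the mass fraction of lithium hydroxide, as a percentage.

n(HCl) = 0.0396 × 0.283 = 0.0112 mol
Let x = n(LiOH), y = n(NaOH).
Titrant: 1x + 1y = 0.0112;  mass: 23.95x + 40.00y = 0.355
Solving, x = 5.81 × 10^-3 mol, y = 5.40 × 10^-3 mol
mass of LiOH = 5.81 × 10^-3 × 23.95 = 0.139 g
% LiOH = 0.139 / 0.355 × 100 = 39.2 %

39.2 %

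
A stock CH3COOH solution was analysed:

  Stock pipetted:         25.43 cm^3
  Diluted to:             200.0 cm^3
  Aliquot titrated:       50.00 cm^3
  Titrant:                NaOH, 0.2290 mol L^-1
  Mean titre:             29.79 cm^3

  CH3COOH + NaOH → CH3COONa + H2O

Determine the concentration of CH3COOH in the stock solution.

n(NaOH) = 0.02979 × 0.2290 = 6.822 × 10^-3 mol
n(CH3COOH) in the aliquot = 6.822 × 10^-3 mol (1:1 ratio)
[CH3COOH]_dilute = 6.822 × 10^-3 / 0.05000 = 0.1364 mol/L
Dilution factor = 200.0 / 25.43 = 7.865
[CH3COOH]_stock = 0.1364 × 7.865 = 1.073 mol/L

1.073 mol/L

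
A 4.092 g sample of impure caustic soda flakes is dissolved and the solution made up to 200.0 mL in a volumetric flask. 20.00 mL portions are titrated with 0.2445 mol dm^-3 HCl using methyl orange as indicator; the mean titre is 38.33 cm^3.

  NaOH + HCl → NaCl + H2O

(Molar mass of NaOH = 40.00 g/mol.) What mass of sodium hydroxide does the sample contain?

3.749 g

n(HCl) per titration = 0.03833 × 0.2445 = 9.372 × 10^-3 mol
n(NaOH) in each aliquot = 9.372 × 10^-3 mol (1:1 ratio)
n(NaOH) in the whole flask = 9.372 × 10^-3 × 200.0/20.00 = 0.09372 mol
mass of NaOH = 0.09372 × 40.00 = 3.749 g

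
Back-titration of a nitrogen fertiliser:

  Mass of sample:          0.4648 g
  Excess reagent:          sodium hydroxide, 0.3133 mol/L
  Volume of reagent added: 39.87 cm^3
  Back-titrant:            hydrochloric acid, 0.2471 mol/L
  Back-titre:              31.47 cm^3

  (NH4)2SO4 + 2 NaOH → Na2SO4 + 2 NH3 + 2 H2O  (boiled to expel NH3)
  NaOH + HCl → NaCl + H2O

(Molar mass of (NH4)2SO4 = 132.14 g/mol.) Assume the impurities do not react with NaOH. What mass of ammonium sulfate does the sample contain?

0.3115 g

n(NaOH) added = 0.03987 × 0.3133 = 0.01249 mol
n(HCl) used in back-titration = 0.03147 × 0.2471 = 7.776 × 10^-3 mol
n(NaOH) left over = 7.776 × 10^-3 mol (1:1 ratio)
n(NaOH) consumed by analyte = 0.01249 − 7.776 × 10^-3 = 4.715 × 10^-3 mol
From the 1:2 ratio, n((NH4)2SO4) = 1/2 × 4.715 × 10^-3 = 2.358 × 10^-3 mol
mass of (NH4)2SO4 = 2.358 × 10^-3 × 132.14 = 0.3115 g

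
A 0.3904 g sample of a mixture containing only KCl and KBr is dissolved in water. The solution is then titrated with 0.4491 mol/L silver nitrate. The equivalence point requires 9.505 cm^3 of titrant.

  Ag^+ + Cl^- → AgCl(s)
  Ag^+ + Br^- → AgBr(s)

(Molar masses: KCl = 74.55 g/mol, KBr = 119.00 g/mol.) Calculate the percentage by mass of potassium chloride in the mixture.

50.51 %

n(AgNO3) = 0.009505 × 0.4491 = 4.269 × 10^-3 mol
Let x = n(KCl), y = n(KBr).
Titrant: 1x + 1y = 4.269 × 10^-3;  mass: 74.55x + 119.00y = 0.3904
Solving, x = 2.645 × 10^-3 mol, y = 1.624 × 10^-3 mol
mass of KCl = 2.645 × 10^-3 × 74.55 = 0.1972 g
% KCl = 0.1972 / 0.3904 × 100 = 50.51 %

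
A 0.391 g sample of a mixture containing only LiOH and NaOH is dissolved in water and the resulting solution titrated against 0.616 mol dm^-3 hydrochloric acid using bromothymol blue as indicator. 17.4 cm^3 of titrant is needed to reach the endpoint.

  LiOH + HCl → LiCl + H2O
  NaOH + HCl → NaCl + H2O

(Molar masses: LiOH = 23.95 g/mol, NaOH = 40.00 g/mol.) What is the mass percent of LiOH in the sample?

n(HCl) = 0.0174 × 0.616 = 0.0107 mol
Let x = n(LiOH), y = n(NaOH).
Titrant: 1x + 1y = 0.0107;  mass: 23.95x + 40.00y = 0.391
Solving, x = 2.35 × 10^-3 mol, y = 8.37 × 10^-3 mol
mass of LiOH = 2.35 × 10^-3 × 23.95 = 0.0563 g
% LiOH = 0.0563 / 0.391 × 100 = 14.4 %

14.4 %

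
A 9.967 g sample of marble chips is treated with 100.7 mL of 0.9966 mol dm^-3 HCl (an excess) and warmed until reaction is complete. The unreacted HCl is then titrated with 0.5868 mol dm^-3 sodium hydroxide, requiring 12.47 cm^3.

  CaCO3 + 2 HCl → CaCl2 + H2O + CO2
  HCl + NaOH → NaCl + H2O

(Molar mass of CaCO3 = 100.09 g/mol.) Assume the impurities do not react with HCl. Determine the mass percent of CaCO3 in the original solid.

46.72 %

n(HCl) added = 0.1007 × 0.9966 = 0.1004 mol
n(NaOH) used in back-titration = 0.01247 × 0.5868 = 7.317 × 10^-3 mol
n(HCl) left over = 7.317 × 10^-3 mol (1:1 ratio)
n(HCl) consumed by analyte = 0.1004 − 7.317 × 10^-3 = 0.09304 mol
From the 1:2 ratio, n(CaCO3) = 1/2 × 0.09304 = 0.04652 mol
mass of CaCO3 = 0.04652 × 100.09 = 4.656 g
% CaCO3 = 4.656 / 9.967 × 100 = 46.72 %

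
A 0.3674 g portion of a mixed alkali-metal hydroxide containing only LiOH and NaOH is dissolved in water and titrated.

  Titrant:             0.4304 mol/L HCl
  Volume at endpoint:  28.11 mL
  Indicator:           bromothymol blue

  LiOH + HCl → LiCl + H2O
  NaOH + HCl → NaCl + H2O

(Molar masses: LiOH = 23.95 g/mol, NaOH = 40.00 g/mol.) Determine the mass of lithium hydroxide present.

n(HCl) = 0.02811 × 0.4304 = 0.01210 mol
Let x = n(LiOH), y = n(NaOH).
Titrant: 1x + 1y = 0.01210;  mass: 23.95x + 40.00y = 0.3674
Solving, x = 7.261 × 10^-3 mol, y = 4.837 × 10^-3 mol
mass of LiOH = 7.261 × 10^-3 × 23.95 = 0.1739 g

0.1739 g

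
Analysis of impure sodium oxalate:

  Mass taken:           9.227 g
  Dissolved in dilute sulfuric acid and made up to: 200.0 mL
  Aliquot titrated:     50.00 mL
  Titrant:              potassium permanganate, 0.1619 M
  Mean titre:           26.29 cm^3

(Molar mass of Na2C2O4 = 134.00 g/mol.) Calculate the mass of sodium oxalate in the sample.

2 MnO4^- + 5 C2O4^2- + 16 H^+ → 2 Mn^2+ + 10 CO2 + 8 H2O
n(KMnO4) per titration = 0.02629 × 0.1619 = 4.256 × 10^-3 mol
From the 5:2 ratio, n(Na2C2O4) in each aliquot = 5/2 × 4.256 × 10^-3 = 0.01064 mol
n(Na2C2O4) in the whole flask = 0.01064 × 200.0/50.00 = 0.04256 mol
mass of Na2C2O4 = 0.04256 × 134.00 = 5.704 g

5.704 g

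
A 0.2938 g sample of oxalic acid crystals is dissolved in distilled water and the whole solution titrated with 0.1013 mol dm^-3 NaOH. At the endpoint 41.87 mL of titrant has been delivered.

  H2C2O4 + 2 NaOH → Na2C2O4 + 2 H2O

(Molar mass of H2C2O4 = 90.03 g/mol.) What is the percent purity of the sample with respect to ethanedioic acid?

n(NaOH) = 0.04187 L × 0.1013 mol/L = 4.241 × 10^-3 mol
From the 1:2 ratio, n(H2C2O4) = 1/2 × 4.241 × 10^-3 = 2.121 × 10^-3 mol
mass of H2C2O4 = 2.121 × 10^-3 × 90.03 g/mol = 0.1909 g
% H2C2O4 = 0.1909 / 0.2938 × 100 = 64.99 %

64.99 %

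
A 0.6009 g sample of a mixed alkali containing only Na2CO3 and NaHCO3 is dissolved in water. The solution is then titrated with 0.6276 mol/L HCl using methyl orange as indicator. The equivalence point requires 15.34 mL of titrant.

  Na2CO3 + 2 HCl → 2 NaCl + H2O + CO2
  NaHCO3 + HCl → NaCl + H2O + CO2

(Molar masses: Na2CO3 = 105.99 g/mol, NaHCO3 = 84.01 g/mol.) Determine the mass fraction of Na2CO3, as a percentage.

n(HCl) = 0.01534 × 0.6276 = 9.627 × 10^-3 mol
Let x = n(Na2CO3), y = n(NaHCO3).
Titrant: 2x + 1y = 9.627 × 10^-3;  mass: 105.99x + 84.01y = 0.6009
Solving, x = 3.352 × 10^-3 mol, y = 2.924 × 10^-3 mol
mass of Na2CO3 = 3.352 × 10^-3 × 105.99 = 0.3552 g
% Na2CO3 = 0.3552 / 0.6009 × 100 = 59.12 %

59.12 %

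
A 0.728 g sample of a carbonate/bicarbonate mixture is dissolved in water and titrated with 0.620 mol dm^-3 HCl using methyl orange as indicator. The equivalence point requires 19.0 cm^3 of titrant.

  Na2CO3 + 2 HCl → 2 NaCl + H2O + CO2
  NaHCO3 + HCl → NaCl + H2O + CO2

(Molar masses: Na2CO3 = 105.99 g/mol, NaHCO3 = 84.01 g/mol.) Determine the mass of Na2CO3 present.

0.447 g

n(HCl) = 0.0190 × 0.620 = 0.0118 mol
Let x = n(Na2CO3), y = n(NaHCO3).
Titrant: 2x + 1y = 0.0118;  mass: 105.99x + 84.01y = 0.728
Solving, x = 4.22 × 10^-3 mol, y = 3.34 × 10^-3 mol
mass of Na2CO3 = 4.22 × 10^-3 × 105.99 = 0.447 g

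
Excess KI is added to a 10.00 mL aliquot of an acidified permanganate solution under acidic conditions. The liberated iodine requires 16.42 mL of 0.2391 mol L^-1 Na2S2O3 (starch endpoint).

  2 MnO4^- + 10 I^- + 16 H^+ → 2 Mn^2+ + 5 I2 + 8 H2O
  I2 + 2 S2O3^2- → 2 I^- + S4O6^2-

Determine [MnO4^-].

n(S2O3^2-) = 0.01642 × 0.2391 = 3.926 × 10^-3 mol
n(I2) = n(S2O3^2-)/2 = 1.963 × 10^-3 mol
From the 2:5 ratio, n(MnO4^-) in the aliquot = 2/5 × 1.963 × 10^-3 = 7.852 × 10^-4 mol
[MnO4^-] = 7.852 × 10^-4 / 0.01000 = 0.07852 mol/L

0.07852 mol/L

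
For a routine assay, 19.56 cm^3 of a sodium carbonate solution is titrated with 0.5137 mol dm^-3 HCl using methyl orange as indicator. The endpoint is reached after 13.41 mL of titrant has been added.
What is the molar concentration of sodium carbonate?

0.1761 mol/L

Na2CO3 + 2 HCl → 2 NaCl + H2O + CO2
n(HCl) = 0.01341 L × 0.5137 mol/L = 6.889 × 10^-3 mol
From the 1:2 mole ratio, n(Na2CO3) = 1/2 × 6.889 × 10^-3 = 3.444 × 10^-3 mol
[Na2CO3] = 3.444 × 10^-3 mol / 0.01956 L = 0.1761 mol/L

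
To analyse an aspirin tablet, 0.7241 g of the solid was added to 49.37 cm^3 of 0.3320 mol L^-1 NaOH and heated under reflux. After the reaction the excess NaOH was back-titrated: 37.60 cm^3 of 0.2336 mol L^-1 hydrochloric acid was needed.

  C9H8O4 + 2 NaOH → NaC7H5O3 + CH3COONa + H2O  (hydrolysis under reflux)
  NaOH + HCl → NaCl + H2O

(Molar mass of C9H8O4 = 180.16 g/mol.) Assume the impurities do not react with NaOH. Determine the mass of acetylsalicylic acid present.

n(NaOH) added = 0.04937 × 0.3320 = 0.01639 mol
n(HCl) used in back-titration = 0.03760 × 0.2336 = 8.783 × 10^-3 mol
n(NaOH) left over = 8.783 × 10^-3 mol (1:1 ratio)
n(NaOH) consumed by analyte = 0.01639 − 8.783 × 10^-3 = 7.607 × 10^-3 mol
From the 1:2 ratio, n(C9H8O4) = 1/2 × 7.607 × 10^-3 = 3.804 × 10^-3 mol
mass of C9H8O4 = 3.804 × 10^-3 × 180.16 = 0.6853 g

0.6853 g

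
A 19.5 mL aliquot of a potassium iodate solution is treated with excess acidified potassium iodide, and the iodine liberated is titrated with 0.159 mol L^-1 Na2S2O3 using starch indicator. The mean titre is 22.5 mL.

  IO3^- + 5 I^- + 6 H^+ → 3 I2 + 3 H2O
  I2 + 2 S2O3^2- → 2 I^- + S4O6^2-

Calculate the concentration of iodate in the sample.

n(S2O3^2-) = 0.0225 × 0.159 = 3.58 × 10^-3 mol
n(I2) = n(S2O3^2-)/2 = 1.79 × 10^-3 mol
From the 1:3 ratio, n(IO3^-) in the aliquot = 1/3 × 1.79 × 10^-3 = 5.96 × 10^-4 mol
[IO3^-] = 5.96 × 10^-4 / 0.0195 = 0.0306 mol/L

0.0306 mol/L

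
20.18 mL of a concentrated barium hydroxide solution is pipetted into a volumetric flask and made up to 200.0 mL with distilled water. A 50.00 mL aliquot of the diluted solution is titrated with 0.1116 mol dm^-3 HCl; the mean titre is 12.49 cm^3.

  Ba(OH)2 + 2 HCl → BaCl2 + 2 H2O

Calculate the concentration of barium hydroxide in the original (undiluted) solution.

0.1381 mol/L

n(HCl) = 0.01249 × 0.1116 = 1.394 × 10^-3 mol
From the 1:2 ratio, n(Ba(OH)2) in the aliquot = 1/2 × 1.394 × 10^-3 = 6.969 × 10^-4 mol
[Ba(OH)2]_dilute = 6.969 × 10^-4 / 0.05000 = 0.01394 mol/L
Dilution factor = 200.0 / 20.18 = 9.911
[Ba(OH)2]_stock = 0.01394 × 9.911 = 0.1381 mol/L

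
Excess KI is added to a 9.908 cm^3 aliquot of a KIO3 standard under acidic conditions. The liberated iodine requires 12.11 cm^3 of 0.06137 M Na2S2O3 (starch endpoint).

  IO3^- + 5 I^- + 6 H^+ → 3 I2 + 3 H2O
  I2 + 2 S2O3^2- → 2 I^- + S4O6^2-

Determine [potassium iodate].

0.01250 M

n(S2O3^2-) = 0.01211 × 0.06137 = 7.432 × 10^-4 mol
n(I2) = n(S2O3^2-)/2 = 3.716 × 10^-4 mol
From the 1:3 ratio, n(IO3^-) in the aliquot = 1/3 × 3.716 × 10^-4 = 1.239 × 10^-4 mol
[IO3^-] = 1.239 × 10^-4 / 0.009908 = 0.01250 mol/L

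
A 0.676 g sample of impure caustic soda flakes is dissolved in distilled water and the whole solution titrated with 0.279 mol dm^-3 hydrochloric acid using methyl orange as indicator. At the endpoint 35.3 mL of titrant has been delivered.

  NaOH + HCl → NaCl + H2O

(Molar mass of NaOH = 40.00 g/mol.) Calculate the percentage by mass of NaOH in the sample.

58.3 %

n(HCl) = 0.0353 L × 0.279 mol/L = 9.85 × 10^-3 mol
n(NaOH) = 9.85 × 10^-3 mol (1:1 ratio)
mass of NaOH = 9.85 × 10^-3 × 40.00 g/mol = 0.394 g
% NaOH = 0.394 / 0.676 × 100 = 58.3 %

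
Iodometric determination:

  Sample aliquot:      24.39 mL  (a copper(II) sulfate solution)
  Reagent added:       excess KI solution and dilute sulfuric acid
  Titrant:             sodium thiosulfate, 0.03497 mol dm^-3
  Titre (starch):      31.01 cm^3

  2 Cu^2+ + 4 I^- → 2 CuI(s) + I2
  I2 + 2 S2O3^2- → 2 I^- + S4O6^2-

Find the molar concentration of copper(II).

n(S2O3^2-) = 0.03101 × 0.03497 = 1.084 × 10^-3 mol
n(I2) = n(S2O3^2-)/2 = 5.422 × 10^-4 mol
From the 2:1 ratio, n(Cu2+) in the aliquot = 2/1 × 5.422 × 10^-4 = 1.084 × 10^-3 mol
[Cu2+] = 1.084 × 10^-3 / 0.02439 = 0.04446 mol/L

0.04446 mol/L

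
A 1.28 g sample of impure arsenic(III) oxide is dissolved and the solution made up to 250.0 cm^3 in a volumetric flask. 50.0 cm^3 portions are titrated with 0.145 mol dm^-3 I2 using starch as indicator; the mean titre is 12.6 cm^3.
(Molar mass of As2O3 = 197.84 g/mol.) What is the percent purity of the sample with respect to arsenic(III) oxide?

As2O3 + 2 I2 + 2 H2O → As2O5 + 4 HI
n(I2) per titration = 0.0126 × 0.145 = 1.83 × 10^-3 mol
From the 1:2 ratio, n(As2O3) in each aliquot = 1/2 × 1.83 × 10^-3 = 9.13 × 10^-4 mol
n(As2O3) in the whole flask = 9.13 × 10^-4 × 250.0/50.0 = 4.57 × 10^-3 mol
mass of As2O3 = 4.57 × 10^-3 × 197.84 = 0.904 g
% As2O3 = 0.904 / 1.28 × 100 = 70.6 %

70.6 %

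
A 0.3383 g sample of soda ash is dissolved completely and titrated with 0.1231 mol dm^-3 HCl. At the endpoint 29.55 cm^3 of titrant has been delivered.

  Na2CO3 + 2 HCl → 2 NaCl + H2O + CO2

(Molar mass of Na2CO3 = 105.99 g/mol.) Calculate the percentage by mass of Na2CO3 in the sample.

56.98 %

n(HCl) = 0.02955 L × 0.1231 mol/L = 3.638 × 10^-3 mol
From the 1:2 ratio, n(Na2CO3) = 1/2 × 3.638 × 10^-3 = 1.819 × 10^-3 mol
mass of Na2CO3 = 1.819 × 10^-3 × 105.99 g/mol = 0.1928 g
% Na2CO3 = 0.1928 / 0.3383 × 100 = 56.98 %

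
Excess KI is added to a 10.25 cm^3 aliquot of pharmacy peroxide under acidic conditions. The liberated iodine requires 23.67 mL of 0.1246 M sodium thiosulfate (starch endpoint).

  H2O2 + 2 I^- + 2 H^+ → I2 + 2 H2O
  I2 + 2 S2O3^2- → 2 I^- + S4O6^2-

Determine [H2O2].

n(S2O3^2-) = 0.02367 × 0.1246 = 2.949 × 10^-3 mol
n(I2) = n(S2O3^2-)/2 = 1.475 × 10^-3 mol
n(H2O2) in the aliquot = 1.475 × 10^-3 mol (1:1 ratio)
[H2O2] = 1.475 × 10^-3 / 0.01025 = 0.1439 mol/L

0.1439 M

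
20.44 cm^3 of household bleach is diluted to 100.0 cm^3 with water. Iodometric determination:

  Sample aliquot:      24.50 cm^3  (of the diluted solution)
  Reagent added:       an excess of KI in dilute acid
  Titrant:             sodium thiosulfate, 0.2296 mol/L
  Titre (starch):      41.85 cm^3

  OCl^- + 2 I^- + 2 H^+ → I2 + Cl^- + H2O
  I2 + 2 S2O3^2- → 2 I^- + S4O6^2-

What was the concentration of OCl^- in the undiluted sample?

0.9594 mol/L

n(S2O3^2-) = 0.04185 × 0.2296 = 9.609 × 10^-3 mol
n(I2) = n(S2O3^2-)/2 = 4.804 × 10^-3 mol
n(OCl^-) in the aliquot = 4.804 × 10^-3 mol (1:1 ratio)
[OCl^-]_dilute = 4.804 × 10^-3 / 0.02450 = 0.1961 mol/L
[OCl^-]_original = 0.1961 × 100.0/20.44 = 0.9594 mol/L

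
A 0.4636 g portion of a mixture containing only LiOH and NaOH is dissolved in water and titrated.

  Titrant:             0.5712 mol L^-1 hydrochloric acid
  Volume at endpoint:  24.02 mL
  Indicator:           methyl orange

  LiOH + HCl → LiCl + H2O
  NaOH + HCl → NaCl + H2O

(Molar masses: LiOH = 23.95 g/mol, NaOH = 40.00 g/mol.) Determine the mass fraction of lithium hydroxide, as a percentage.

27.43 %

n(HCl) = 0.02402 × 0.5712 = 0.01372 mol
Let x = n(LiOH), y = n(NaOH).
Titrant: 1x + 1y = 0.01372;  mass: 23.95x + 40.00y = 0.4636
Solving, x = 5.309 × 10^-3 mol, y = 8.411 × 10^-3 mol
mass of LiOH = 5.309 × 10^-3 × 23.95 = 0.1271 g
% LiOH = 0.1271 / 0.4636 × 100 = 27.43 %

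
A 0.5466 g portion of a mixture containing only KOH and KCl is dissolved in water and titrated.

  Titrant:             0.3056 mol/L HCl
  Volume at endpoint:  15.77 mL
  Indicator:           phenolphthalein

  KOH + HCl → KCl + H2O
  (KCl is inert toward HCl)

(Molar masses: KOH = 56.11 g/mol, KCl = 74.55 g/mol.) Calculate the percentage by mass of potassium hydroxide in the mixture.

n(HCl) = 0.01577 × 0.3056 = 4.819 × 10^-3 mol
Let x = n(KOH), y = n(KCl).
Titrant: 1x = 4.819 × 10^-3;  mass: 56.11x + 74.55y = 0.5466
Solving, x = 4.819 × 10^-3 mol, y = 3.705 × 10^-3 mol
mass of KOH = 4.819 × 10^-3 × 56.11 = 0.2704 g
% KOH = 0.2704 / 0.5466 × 100 = 49.47 %

49.47 %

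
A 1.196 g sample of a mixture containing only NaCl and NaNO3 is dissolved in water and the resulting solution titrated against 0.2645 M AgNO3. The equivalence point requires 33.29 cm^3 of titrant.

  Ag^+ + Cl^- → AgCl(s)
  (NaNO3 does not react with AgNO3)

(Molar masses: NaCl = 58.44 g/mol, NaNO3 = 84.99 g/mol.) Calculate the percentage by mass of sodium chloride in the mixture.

43.02 %

n(AgNO3) = 0.03329 × 0.2645 = 8.805 × 10^-3 mol
Let x = n(NaCl), y = n(NaNO3).
Titrant: 1x = 8.805 × 10^-3;  mass: 58.44x + 84.99y = 1.196
Solving, x = 8.805 × 10^-3 mol, y = 8.018 × 10^-3 mol
mass of NaCl = 8.805 × 10^-3 × 58.44 = 0.5146 g
% NaCl = 0.5146 / 1.196 × 100 = 43.02 %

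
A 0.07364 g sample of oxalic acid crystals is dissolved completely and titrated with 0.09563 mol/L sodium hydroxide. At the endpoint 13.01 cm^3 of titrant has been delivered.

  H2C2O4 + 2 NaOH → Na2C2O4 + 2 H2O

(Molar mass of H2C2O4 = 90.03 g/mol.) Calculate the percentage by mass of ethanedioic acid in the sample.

n(NaOH) = 0.01301 L × 0.09563 mol/L = 1.244 × 10^-3 mol
From the 1:2 ratio, n(H2C2O4) = 1/2 × 1.244 × 10^-3 = 6.221 × 10^-4 mol
mass of H2C2O4 = 6.221 × 10^-4 × 90.03 g/mol = 0.05601 g
% H2C2O4 = 0.05601 / 0.07364 × 100 = 76.05 %

76.05 %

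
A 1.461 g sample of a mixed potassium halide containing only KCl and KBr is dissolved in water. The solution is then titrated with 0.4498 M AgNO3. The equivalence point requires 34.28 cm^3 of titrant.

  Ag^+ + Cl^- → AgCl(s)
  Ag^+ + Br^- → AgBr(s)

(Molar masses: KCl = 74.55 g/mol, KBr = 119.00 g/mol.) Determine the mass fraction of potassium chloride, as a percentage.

42.92 %

n(AgNO3) = 0.03428 × 0.4498 = 0.01542 mol
Let x = n(KCl), y = n(KBr).
Titrant: 1x + 1y = 0.01542;  mass: 74.55x + 119.00y = 1.461
Solving, x = 8.411 × 10^-3 mol, y = 7.008 × 10^-3 mol
mass of KCl = 8.411 × 10^-3 × 74.55 = 0.6271 g
% KCl = 0.6271 / 1.461 × 100 = 42.92 %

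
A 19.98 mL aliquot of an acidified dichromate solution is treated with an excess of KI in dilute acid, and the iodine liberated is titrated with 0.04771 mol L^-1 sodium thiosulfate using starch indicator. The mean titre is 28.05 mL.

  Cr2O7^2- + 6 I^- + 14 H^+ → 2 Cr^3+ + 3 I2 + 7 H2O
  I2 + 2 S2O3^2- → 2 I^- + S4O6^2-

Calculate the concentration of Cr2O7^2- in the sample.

0.01116 mol/L

n(S2O3^2-) = 0.02805 × 0.04771 = 1.338 × 10^-3 mol
n(I2) = n(S2O3^2-)/2 = 6.691 × 10^-4 mol
From the 1:3 ratio, n(Cr2O7^2-) in the aliquot = 1/3 × 6.691 × 10^-4 = 2.230 × 10^-4 mol
[Cr2O7^2-] = 2.230 × 10^-4 / 0.01998 = 0.01116 mol/L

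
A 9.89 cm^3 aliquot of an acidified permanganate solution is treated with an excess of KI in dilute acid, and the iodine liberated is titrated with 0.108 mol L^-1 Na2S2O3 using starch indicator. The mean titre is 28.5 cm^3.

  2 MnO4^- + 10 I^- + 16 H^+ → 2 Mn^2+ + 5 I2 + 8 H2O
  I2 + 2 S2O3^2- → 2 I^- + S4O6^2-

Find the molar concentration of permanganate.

n(S2O3^2-) = 0.0285 × 0.108 = 3.08 × 10^-3 mol
n(I2) = n(S2O3^2-)/2 = 1.54 × 10^-3 mol
From the 2:5 ratio, n(MnO4^-) in the aliquot = 2/5 × 1.54 × 10^-3 = 6.16 × 10^-4 mol
[MnO4^-] = 6.16 × 10^-4 / 0.00989 = 0.0622 mol/L

0.0622 mol/L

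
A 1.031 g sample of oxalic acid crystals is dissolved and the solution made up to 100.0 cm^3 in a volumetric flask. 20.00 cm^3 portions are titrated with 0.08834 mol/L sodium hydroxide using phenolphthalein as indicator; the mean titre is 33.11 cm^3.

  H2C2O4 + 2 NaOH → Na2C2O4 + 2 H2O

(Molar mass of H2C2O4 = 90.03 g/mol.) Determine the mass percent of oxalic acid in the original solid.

63.85 %

n(NaOH) per titration = 0.03311 × 0.08834 = 2.925 × 10^-3 mol
From the 1:2 ratio, n(H2C2O4) in each aliquot = 1/2 × 2.925 × 10^-3 = 1.462 × 10^-3 mol
n(H2C2O4) in the whole flask = 1.462 × 10^-3 × 100.0/20.00 = 7.312 × 10^-3 mol
mass of H2C2O4 = 7.312 × 10^-3 × 90.03 = 0.6583 g
% H2C2O4 = 0.6583 / 1.031 × 100 = 63.85 %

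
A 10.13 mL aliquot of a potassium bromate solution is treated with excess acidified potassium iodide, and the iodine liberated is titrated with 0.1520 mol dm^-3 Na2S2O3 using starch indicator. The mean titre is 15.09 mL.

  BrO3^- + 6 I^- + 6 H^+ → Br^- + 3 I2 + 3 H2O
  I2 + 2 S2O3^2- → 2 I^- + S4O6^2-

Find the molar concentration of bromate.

0.03774 mol/L

n(S2O3^2-) = 0.01509 × 0.1520 = 2.294 × 10^-3 mol
n(I2) = n(S2O3^2-)/2 = 1.147 × 10^-3 mol
From the 1:3 ratio, n(BrO3^-) in the aliquot = 1/3 × 1.147 × 10^-3 = 3.823 × 10^-4 mol
[BrO3^-] = 3.823 × 10^-4 / 0.01013 = 0.03774 mol/L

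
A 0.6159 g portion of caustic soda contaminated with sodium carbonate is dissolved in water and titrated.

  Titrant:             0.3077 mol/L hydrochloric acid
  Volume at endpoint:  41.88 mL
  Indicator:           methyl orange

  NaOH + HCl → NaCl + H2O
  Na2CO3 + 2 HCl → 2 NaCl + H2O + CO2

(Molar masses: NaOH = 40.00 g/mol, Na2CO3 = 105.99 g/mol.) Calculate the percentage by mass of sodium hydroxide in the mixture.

n(HCl) = 0.04188 × 0.3077 = 0.01289 mol
Let x = n(NaOH), y = n(Na2CO3).
Titrant: 1x + 2y = 0.01289;  mass: 40.00x + 105.99y = 0.6159
Solving, x = 5.157 × 10^-3 mol, y = 3.865 × 10^-3 mol
mass of NaOH = 5.157 × 10^-3 × 40.00 = 0.2063 g
% NaOH = 0.2063 / 0.6159 × 100 = 33.49 %

33.49 %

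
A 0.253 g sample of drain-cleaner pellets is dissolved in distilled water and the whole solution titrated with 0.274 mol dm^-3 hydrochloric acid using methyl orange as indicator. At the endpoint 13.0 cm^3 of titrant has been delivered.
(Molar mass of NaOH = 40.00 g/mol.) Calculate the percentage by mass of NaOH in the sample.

NaOH + HCl → NaCl + H2O
n(HCl) = 0.0130 L × 0.274 mol/L = 3.56 × 10^-3 mol
n(NaOH) = 3.56 × 10^-3 mol (1:1 ratio)
mass of NaOH = 3.56 × 10^-3 × 40.00 g/mol = 0.142 g
% NaOH = 0.142 / 0.253 × 100 = 56.3 %

56.3 %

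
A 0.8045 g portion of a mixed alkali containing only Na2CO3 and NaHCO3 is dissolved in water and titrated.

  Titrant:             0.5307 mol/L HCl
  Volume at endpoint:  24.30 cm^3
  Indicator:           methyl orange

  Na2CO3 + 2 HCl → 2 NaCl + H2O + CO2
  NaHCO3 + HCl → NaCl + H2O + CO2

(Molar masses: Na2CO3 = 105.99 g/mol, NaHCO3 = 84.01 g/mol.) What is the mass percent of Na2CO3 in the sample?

n(HCl) = 0.02430 × 0.5307 = 0.01290 mol
Let x = n(Na2CO3), y = n(NaHCO3).
Titrant: 2x + 1y = 0.01290;  mass: 105.99x + 84.01y = 0.8045
Solving, x = 4.496 × 10^-3 mol, y = 3.904 × 10^-3 mol
mass of Na2CO3 = 4.496 × 10^-3 × 105.99 = 0.4765 g
% Na2CO3 = 0.4765 / 0.8045 × 100 = 59.23 %

59.23 %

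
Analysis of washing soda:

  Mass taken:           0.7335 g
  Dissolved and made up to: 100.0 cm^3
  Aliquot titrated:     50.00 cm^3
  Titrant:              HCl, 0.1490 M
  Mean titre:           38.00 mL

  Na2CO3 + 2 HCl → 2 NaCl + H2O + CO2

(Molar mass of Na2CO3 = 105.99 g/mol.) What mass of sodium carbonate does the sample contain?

n(HCl) per titration = 0.03800 × 0.1490 = 5.662 × 10^-3 mol
From the 1:2 ratio, n(Na2CO3) in each aliquot = 1/2 × 5.662 × 10^-3 = 2.831 × 10^-3 mol
n(Na2CO3) in the whole flask = 2.831 × 10^-3 × 100.0/50.00 = 5.662 × 10^-3 mol
mass of Na2CO3 = 5.662 × 10^-3 × 105.99 = 0.6001 g

0.6001 g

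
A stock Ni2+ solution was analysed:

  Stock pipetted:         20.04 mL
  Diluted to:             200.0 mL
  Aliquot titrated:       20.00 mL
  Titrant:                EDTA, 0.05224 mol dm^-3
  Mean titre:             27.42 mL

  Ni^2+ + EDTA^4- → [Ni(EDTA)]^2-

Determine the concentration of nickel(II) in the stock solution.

n(EDTA) = 0.02742 × 0.05224 = 1.432 × 10^-3 mol
n(Ni2+) in the aliquot = 1.432 × 10^-3 mol (1:1 ratio)
[Ni2+]_dilute = 1.432 × 10^-3 / 0.02000 = 0.07162 mol/L
Dilution factor = 200.0 / 20.04 = 9.980
[Ni2+]_stock = 0.07162 × 9.980 = 0.7148 mol/L

0.7148 mol/L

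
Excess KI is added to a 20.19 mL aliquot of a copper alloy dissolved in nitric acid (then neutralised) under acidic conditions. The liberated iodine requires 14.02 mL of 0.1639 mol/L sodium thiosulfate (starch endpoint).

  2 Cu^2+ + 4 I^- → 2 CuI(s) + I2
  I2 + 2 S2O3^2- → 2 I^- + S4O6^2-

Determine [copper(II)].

0.1138 mol/L

n(S2O3^2-) = 0.01402 × 0.1639 = 2.298 × 10^-3 mol
n(I2) = n(S2O3^2-)/2 = 1.149 × 10^-3 mol
From the 2:1 ratio, n(Cu2+) in the aliquot = 2/1 × 1.149 × 10^-3 = 2.298 × 10^-3 mol
[Cu2+] = 2.298 × 10^-3 / 0.02019 = 0.1138 mol/L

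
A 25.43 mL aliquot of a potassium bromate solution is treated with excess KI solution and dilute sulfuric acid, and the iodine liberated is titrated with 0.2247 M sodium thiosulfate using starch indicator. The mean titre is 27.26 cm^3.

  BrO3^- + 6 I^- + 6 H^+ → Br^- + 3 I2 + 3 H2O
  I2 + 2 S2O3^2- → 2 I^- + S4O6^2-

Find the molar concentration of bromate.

n(S2O3^2-) = 0.02726 × 0.2247 = 6.125 × 10^-3 mol
n(I2) = n(S2O3^2-)/2 = 3.063 × 10^-3 mol
From the 1:3 ratio, n(BrO3^-) in the aliquot = 1/3 × 3.063 × 10^-3 = 1.021 × 10^-3 mol
[BrO3^-] = 1.021 × 10^-3 / 0.02543 = 0.04014 mol/L

0.04014 M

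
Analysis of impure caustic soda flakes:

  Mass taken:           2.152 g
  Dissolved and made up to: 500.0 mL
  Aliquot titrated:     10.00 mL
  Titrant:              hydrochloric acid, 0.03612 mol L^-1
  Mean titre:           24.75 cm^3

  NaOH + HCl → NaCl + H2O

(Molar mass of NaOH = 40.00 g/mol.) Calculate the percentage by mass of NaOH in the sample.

83.08 %

n(HCl) per titration = 0.02475 × 0.03612 = 8.940 × 10^-4 mol
n(NaOH) in each aliquot = 8.940 × 10^-4 mol (1:1 ratio)
n(NaOH) in the whole flask = 8.940 × 10^-4 × 500.0/10.00 = 0.04470 mol
mass of NaOH = 0.04470 × 40.00 = 1.788 g
% NaOH = 1.788 / 2.152 × 100 = 83.08 %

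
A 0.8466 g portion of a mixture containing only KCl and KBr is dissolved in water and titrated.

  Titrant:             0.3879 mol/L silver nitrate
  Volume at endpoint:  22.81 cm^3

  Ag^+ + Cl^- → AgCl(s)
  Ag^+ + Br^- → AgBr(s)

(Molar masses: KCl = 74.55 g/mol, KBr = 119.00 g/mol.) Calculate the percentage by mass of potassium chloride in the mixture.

n(AgNO3) = 0.02281 × 0.3879 = 8.848 × 10^-3 mol
Let x = n(KCl), y = n(KBr).
Titrant: 1x + 1y = 8.848 × 10^-3;  mass: 74.55x + 119.00y = 0.8466
Solving, x = 4.641 × 10^-3 mol, y = 4.207 × 10^-3 mol
mass of KCl = 4.641 × 10^-3 × 74.55 = 0.3460 g
% KCl = 0.3460 / 0.8466 × 100 = 40.87 %

40.87 %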